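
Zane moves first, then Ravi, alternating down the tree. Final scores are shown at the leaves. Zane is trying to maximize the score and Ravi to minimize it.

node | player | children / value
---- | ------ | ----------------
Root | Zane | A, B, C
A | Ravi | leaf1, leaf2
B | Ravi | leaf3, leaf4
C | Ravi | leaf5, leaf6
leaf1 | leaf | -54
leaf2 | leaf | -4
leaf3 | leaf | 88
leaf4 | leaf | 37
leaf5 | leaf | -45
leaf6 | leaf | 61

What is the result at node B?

B (Ravi): min(88, 37) = 37

37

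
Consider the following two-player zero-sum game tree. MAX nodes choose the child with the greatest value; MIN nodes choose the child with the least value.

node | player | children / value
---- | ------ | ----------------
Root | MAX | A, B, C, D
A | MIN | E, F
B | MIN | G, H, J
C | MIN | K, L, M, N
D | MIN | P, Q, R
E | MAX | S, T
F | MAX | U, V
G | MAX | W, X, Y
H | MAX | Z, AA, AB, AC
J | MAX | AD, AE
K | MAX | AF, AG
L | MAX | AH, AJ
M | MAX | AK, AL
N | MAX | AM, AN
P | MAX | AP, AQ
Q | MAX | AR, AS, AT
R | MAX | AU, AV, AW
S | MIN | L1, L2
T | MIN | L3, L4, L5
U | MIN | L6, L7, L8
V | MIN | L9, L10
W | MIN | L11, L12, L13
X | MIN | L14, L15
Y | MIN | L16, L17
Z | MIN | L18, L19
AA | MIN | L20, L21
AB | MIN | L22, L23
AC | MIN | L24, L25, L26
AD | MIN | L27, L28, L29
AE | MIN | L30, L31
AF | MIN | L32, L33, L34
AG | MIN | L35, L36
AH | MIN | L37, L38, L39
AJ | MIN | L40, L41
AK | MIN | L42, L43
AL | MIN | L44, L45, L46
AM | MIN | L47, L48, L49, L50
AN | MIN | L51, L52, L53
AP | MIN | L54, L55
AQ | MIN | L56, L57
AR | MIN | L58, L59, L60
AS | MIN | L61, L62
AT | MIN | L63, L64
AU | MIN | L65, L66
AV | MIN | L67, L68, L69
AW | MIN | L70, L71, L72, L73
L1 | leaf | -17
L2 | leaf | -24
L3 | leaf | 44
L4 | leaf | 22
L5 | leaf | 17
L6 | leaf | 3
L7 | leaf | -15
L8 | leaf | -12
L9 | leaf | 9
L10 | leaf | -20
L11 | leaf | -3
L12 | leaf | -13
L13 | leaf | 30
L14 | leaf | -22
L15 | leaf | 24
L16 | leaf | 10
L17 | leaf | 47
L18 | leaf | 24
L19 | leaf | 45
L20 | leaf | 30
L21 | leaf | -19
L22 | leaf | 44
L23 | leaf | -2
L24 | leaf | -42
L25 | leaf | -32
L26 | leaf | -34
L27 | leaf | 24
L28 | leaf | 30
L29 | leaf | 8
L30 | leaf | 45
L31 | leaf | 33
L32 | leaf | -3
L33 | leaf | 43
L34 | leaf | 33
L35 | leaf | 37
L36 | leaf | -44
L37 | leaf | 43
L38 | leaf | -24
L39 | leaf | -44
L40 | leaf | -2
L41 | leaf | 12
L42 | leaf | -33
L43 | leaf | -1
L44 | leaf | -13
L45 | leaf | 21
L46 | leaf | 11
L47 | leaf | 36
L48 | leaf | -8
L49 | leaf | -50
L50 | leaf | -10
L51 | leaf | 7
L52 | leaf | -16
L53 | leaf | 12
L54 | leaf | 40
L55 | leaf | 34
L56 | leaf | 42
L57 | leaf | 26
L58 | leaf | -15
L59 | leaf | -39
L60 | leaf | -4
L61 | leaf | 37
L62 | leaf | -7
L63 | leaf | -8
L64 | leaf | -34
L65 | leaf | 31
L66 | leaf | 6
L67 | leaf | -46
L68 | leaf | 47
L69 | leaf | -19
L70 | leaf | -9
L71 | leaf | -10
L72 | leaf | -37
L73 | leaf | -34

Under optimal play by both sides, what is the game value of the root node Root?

10

S (MIN): min(-17, -24) = -24
T (MIN): min(44, 22, 17) = 17
E (MAX): max(-24, 17) = 17
U (MIN): min(3, -15, -12) = -15
V (MIN): min(9, -20) = -20
F (MAX): max(-15, -20) = -15
A (MIN): min(17, -15) = -15
W (MIN): min(-3, -13, 30) = -13
X (MIN): min(-22, 24) = -22
Y (MIN): min(10, 47) = 10
G (MAX): max(-13, -22, 10) = 10
Z (MIN): min(24, 45) = 24
AA (MIN): min(30, -19) = -19
AB (MIN): min(44, -2) = -2
AC (MIN): min(-42, -32, -34) = -42
H (MAX): max(24, -19, -2, -42) = 24
AD (MIN): min(24, 30, 8) = 8
AE (MIN): min(45, 33) = 33
J (MAX): max(8, 33) = 33
B (MIN): min(10, 24, 33) = 10
AF (MIN): min(-3, 43, 33) = -3
AG (MIN): min(37, -44) = -44
K (MAX): max(-3, -44) = -3
AH (MIN): min(43, -24, -44) = -44
AJ (MIN): min(-2, 12) = -2
L (MAX): max(-44, -2) = -2
AK (MIN): min(-33, -1) = -33
AL (MIN): min(-13, 21, 11) = -13
M (MAX): max(-33, -13) = -13
AM (MIN): min(36, -8, -50, -10) = -50
AN (MIN): min(7, -16, 12) = -16
N (MAX): max(-50, -16) = -16
C (MIN): min(-3, -2, -13, -16) = -16
AP (MIN): min(40, 34) = 34
AQ (MIN): min(42, 26) = 26
P (MAX): max(34, 26) = 34
AR (MIN): min(-15, -39, -4) = -39
AS (MIN): min(37, -7) = -7
AT (MIN): min(-8, -34) = -34
Q (MAX): max(-39, -7, -34) = -7
AU (MIN): min(31, 6) = 6
AV (MIN): min(-46, 47, -19) = -46
AW (MIN): min(-9, -10, -37, -34) = -37
R (MAX): max(6, -46, -37) = 6
D (MIN): min(34, -7, 6) = -7
Root (MAX): max(-15, 10, -16, -7) = 10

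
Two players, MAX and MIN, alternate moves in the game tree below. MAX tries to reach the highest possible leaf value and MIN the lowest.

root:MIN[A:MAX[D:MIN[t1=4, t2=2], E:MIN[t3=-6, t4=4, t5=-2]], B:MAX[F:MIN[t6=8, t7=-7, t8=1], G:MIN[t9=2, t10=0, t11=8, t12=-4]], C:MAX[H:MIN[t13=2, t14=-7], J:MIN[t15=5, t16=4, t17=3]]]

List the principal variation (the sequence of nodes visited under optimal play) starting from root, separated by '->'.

root -> B -> G -> t12

D (MIN): min(4, 2) = 2
E (MIN): min(-6, 4, -2) = -6
A (MAX): max(2, -6) = 2
F (MIN): min(8, -7, 1) = -7
G (MIN): min(2, 0, 8, -4) = -4
B (MAX): max(-7, -4) = -4
H (MIN): min(2, -7) = -7
J (MIN): min(5, 4, 3) = 3
C (MAX): max(-7, 3) = 3
root (MIN): min(2, -4, 3) = -4
At root, MIN picks B (lowest: -4).
At B, MAX picks G (highest: -4).
At G, MIN picks t12 (lowest: -4).
Terminal value -4.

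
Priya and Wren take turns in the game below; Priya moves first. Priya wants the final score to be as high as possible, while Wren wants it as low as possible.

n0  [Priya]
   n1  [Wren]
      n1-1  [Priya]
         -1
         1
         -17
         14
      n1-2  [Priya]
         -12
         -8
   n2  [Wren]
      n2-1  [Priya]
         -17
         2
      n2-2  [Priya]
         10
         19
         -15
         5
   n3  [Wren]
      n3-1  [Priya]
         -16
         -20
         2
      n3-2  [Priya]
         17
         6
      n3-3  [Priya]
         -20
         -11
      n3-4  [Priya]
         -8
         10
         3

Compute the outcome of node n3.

-11

n3-1 (Priya): max(-16, -20, 2) = 2
n3-2 (Priya): max(17, 6) = 17
n3-3 (Priya): max(-20, -11) = -11
n3-4 (Priya): max(-8, 10, 3) = 10
n3 (Wren): min(2, 17, -11, 10) = -11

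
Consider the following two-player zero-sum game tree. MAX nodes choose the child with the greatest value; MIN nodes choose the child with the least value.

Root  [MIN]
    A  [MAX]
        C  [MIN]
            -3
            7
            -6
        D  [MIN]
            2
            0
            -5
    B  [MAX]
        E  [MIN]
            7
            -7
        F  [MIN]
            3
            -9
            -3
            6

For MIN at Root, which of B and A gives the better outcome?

B

E (MIN): min(7, -7) = -7
F (MIN): min(3, -9, -3, 6) = -9
B (MAX): max(-7, -9) = -7
C (MIN): min(-3, 7, -6) = -6
D (MIN): min(2, 0, -5) = -5
A (MAX): max(-6, -5) = -5
MIN prefers the lower value; B=-7, A=-5. B is better since -7 < -5.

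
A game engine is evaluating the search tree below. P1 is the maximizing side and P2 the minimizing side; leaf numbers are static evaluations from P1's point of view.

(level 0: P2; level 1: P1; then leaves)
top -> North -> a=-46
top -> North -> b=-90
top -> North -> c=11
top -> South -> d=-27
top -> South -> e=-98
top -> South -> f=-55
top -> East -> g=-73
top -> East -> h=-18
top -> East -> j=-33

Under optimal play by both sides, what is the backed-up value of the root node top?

North (P1): max(-46, -90, 11) = 11
South (P1): max(-27, -98, -55) = -27
East (P1): max(-73, -18, -33) = -18
top (P2): min(11, -27, -18) = -27

-27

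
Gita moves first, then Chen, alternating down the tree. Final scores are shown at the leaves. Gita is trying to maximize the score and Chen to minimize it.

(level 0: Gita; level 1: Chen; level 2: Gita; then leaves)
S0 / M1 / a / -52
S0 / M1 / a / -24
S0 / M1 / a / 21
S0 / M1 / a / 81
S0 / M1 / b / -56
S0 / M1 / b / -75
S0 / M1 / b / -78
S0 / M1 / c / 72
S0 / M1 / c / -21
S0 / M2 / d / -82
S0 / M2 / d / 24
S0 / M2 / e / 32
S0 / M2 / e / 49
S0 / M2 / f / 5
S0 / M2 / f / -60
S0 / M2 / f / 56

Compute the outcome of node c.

c (Gita): max(72, -21) = 72

72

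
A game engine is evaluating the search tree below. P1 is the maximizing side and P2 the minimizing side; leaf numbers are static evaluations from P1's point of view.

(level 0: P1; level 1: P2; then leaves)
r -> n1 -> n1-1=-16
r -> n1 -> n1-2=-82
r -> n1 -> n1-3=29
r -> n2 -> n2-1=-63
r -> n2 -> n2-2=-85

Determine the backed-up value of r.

-82

n1 (P2): min(-16, -82, 29) = -82
n2 (P2): min(-63, -85) = -85
r (P1): max(-82, -85) = -82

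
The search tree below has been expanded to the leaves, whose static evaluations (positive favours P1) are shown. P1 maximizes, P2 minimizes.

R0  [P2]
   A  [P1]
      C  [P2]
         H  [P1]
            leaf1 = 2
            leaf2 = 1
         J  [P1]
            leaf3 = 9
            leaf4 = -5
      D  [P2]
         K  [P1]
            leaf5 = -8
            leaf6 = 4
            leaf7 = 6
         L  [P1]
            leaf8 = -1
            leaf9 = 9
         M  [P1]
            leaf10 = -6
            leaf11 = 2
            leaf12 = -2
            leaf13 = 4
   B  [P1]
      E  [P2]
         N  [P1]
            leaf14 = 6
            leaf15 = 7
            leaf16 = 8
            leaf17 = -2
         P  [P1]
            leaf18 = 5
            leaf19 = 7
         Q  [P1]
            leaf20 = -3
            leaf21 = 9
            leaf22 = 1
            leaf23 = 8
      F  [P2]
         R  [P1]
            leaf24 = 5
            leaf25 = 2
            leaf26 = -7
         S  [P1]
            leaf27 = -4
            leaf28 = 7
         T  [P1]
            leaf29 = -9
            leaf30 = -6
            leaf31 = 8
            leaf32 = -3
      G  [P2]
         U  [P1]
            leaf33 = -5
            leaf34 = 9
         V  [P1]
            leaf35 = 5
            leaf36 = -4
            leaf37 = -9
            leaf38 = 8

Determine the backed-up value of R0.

H (P1): max(2, 1) = 2
J (P1): max(9, -5) = 9
C (P2): min(2, 9) = 2
K (P1): max(-8, 4, 6) = 6
L (P1): max(-1, 9) = 9
M (P1): max(-6, 2, -2, 4) = 4
D (P2): min(6, 9, 4) = 4
A (P1): max(2, 4) = 4
N (P1): max(6, 7, 8, -2) = 8
P (P1): max(5, 7) = 7
Q (P1): max(-3, 9, 1, 8) = 9
E (P2): min(8, 7, 9) = 7
R (P1): max(5, 2, -7) = 5
S (P1): max(-4, 7) = 7
T (P1): max(-9, -6, 8, -3) = 8
F (P2): min(5, 7, 8) = 5
U (P1): max(-5, 9) = 9
V (P1): max(5, -4, -9, 8) = 8
G (P2): min(9, 8) = 8
B (P1): max(7, 5, 8) = 8
R0 (P2): min(4, 8) = 4

4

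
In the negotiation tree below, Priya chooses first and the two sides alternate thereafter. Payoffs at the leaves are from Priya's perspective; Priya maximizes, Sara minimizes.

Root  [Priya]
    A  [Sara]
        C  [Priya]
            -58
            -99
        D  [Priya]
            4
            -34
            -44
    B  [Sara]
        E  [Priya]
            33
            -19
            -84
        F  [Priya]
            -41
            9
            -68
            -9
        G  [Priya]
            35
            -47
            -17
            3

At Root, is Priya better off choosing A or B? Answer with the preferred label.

B

C (Priya): max(-58, -99) = -58
D (Priya): max(4, -34, -44) = 4
A (Sara): min(-58, 4) = -58
E (Priya): max(33, -19, -84) = 33
F (Priya): max(-41, 9, -68, -9) = 9
G (Priya): max(35, -47, -17, 3) = 35
B (Sara): min(33, 9, 35) = 9
Priya prefers the higher value; A=-58, B=9. B is better since 9 > -58.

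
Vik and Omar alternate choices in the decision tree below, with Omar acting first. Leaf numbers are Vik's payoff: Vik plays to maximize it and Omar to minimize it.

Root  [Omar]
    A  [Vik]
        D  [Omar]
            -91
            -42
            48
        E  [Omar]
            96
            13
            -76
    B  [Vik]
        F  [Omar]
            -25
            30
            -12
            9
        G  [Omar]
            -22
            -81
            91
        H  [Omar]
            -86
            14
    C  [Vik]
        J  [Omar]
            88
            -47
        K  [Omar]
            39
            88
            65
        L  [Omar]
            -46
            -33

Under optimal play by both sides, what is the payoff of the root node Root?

D (Omar): min(-91, -42, 48) = -91
E (Omar): min(96, 13, -76) = -76
A (Vik): max(-91, -76) = -76
F (Omar): min(-25, 30, -12, 9) = -25
G (Omar): min(-22, -81, 91) = -81
H (Omar): min(-86, 14) = -86
B (Vik): max(-25, -81, -86) = -25
J (Omar): min(88, -47) = -47
K (Omar): min(39, 88, 65) = 39
L (Omar): min(-46, -33) = -46
C (Vik): max(-47, 39, -46) = 39
Root (Omar): min(-76, -25, 39) = -76

-76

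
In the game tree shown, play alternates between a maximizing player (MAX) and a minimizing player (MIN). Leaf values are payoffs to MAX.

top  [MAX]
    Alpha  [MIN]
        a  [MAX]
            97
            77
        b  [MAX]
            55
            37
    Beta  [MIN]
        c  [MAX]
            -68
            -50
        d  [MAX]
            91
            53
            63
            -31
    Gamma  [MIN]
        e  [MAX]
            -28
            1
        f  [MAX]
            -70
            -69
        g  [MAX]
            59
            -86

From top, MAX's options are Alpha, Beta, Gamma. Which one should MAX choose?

Alpha

a (MAX): max(97, 77) = 97
b (MAX): max(55, 37) = 55
Alpha (MIN): min(97, 55) = 55
c (MAX): max(-68, -50) = -50
d (MAX): max(91, 53, 63, -31) = 91
Beta (MIN): min(-50, 91) = -50
e (MAX): max(-28, 1) = 1
f (MAX): max(-70, -69) = -69
g (MAX): max(59, -86) = 59
Gamma (MIN): min(1, -69, 59) = -69
top (MAX): max(55, -50, -69) = 55
MAX at top wants the highest of {Alpha=55, Beta=-50, Gamma=-69}, so chooses Alpha.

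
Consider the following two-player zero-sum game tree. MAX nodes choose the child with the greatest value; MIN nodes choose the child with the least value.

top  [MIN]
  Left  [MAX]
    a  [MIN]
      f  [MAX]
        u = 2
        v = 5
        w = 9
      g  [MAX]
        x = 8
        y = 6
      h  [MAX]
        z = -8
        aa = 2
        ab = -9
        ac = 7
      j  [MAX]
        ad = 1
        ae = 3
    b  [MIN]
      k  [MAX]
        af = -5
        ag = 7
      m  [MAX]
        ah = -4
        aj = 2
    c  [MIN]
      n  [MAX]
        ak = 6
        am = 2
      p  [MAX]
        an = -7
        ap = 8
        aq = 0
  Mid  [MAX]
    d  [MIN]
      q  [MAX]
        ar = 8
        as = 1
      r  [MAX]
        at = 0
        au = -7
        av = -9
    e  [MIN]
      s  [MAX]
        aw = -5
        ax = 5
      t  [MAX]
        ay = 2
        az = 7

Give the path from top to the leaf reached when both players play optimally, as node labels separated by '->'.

f (MAX): max(2, 5, 9) = 9
g (MAX): max(8, 6) = 8
h (MAX): max(-8, 2, -9, 7) = 7
j (MAX): max(1, 3) = 3
a (MIN): min(9, 8, 7, 3) = 3
k (MAX): max(-5, 7) = 7
m (MAX): max(-4, 2) = 2
b (MIN): min(7, 2) = 2
n (MAX): max(6, 2) = 6
p (MAX): max(-7, 8, 0) = 8
c (MIN): min(6, 8) = 6
Left (MAX): max(3, 2, 6) = 6
q (MAX): max(8, 1) = 8
r (MAX): max(0, -7, -9) = 0
d (MIN): min(8, 0) = 0
s (MAX): max(-5, 5) = 5
t (MAX): max(2, 7) = 7
e (MIN): min(5, 7) = 5
Mid (MAX): max(0, 5) = 5
top (MIN): min(6, 5) = 5
At top, MIN picks Mid (lowest: 5).
At Mid, MAX picks e (highest: 5).
At e, MIN picks s (lowest: 5).
At s, MAX picks ax (highest: 5).
Terminal value 5.

top -> Mid -> e -> s -> ax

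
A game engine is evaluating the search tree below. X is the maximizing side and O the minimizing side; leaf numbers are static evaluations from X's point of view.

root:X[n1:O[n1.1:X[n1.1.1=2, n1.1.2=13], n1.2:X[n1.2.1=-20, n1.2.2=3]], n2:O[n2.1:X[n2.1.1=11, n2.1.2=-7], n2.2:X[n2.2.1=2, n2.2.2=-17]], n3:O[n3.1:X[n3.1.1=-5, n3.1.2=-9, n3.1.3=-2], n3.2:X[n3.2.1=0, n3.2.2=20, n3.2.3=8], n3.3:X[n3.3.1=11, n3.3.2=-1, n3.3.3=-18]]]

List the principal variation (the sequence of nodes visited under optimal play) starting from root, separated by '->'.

n1.1 (X): max(2, 13) = 13
n1.2 (X): max(-20, 3) = 3
n1 (O): min(13, 3) = 3
n2.1 (X): max(11, -7) = 11
n2.2 (X): max(2, -17) = 2
n2 (O): min(11, 2) = 2
n3.1 (X): max(-5, -9, -2) = -2
n3.2 (X): max(0, 20, 8) = 20
n3.3 (X): max(11, -1, -18) = 11
n3 (O): min(-2, 20, 11) = -2
root (X): max(3, 2, -2) = 3
At root, X picks n1 (highest: 3).
At n1, O picks n1.2 (lowest: 3).
At n1.2, X picks n1.2.2 (highest: 3).
Terminal value 3.

root -> n1 -> n1.2 -> n1.2.2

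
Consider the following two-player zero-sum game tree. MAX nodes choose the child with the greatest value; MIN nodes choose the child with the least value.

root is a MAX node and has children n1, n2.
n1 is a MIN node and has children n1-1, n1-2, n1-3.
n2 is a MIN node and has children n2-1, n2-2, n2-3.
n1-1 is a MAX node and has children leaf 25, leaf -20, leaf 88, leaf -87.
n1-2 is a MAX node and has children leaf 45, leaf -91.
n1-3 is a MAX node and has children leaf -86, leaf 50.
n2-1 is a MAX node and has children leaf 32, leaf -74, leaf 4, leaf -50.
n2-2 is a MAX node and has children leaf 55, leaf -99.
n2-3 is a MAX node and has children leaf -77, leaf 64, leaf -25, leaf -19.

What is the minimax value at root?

n1-1 (MAX): max(25, -20, 88, -87) = 88
n1-2 (MAX): max(45, -91) = 45
n1-3 (MAX): max(-86, 50) = 50
n1 (MIN): min(88, 45, 50) = 45
n2-1 (MAX): max(32, -74, 4, -50) = 32
n2-2 (MAX): max(55, -99) = 55
n2-3 (MAX): max(-77, 64, -25, -19) = 64
n2 (MIN): min(32, 55, 64) = 32
root (MAX): max(45, 32) = 45

45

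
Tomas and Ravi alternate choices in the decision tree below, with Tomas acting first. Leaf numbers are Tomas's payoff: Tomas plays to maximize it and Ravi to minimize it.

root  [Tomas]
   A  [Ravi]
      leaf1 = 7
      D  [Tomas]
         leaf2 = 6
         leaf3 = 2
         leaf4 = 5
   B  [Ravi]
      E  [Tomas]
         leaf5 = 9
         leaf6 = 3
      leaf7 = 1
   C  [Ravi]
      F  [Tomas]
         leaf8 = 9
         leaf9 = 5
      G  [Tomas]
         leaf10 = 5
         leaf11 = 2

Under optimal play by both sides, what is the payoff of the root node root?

6

D (Tomas): max(6, 2, 5) = 6
A (Ravi): min(7, 6) = 6
E (Tomas): max(9, 3) = 9
B (Ravi): min(9, 1) = 1
F (Tomas): max(9, 5) = 9
G (Tomas): max(5, 2) = 5
C (Ravi): min(9, 5) = 5
root (Tomas): max(6, 1, 5) = 6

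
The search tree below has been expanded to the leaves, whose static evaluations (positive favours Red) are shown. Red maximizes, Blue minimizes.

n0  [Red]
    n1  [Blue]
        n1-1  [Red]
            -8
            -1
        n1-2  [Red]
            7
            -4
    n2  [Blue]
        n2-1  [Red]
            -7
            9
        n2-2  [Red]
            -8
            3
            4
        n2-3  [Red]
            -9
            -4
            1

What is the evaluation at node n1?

-1

n1-1 (Red): max(-8, -1) = -1
n1-2 (Red): max(7, -4) = 7
n1 (Blue): min(-1, 7) = -1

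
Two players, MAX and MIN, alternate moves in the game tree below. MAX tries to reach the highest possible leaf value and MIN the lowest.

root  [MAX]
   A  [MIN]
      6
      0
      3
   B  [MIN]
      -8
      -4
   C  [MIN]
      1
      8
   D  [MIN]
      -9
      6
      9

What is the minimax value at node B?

-8

B (MIN): min(-8, -4) = -8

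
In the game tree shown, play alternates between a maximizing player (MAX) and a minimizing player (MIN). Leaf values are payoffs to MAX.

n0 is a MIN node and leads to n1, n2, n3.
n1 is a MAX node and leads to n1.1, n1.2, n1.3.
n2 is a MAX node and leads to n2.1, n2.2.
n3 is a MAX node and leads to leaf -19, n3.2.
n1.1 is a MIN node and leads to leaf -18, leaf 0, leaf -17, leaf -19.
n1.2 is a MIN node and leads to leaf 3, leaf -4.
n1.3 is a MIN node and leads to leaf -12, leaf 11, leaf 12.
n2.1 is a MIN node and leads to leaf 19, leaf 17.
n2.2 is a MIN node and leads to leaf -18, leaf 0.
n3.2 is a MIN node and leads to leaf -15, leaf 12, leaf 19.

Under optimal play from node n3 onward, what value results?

-15

n3.2 (MIN): min(-15, 12, 19) = -15
n3 (MAX): max(-19, -15) = -15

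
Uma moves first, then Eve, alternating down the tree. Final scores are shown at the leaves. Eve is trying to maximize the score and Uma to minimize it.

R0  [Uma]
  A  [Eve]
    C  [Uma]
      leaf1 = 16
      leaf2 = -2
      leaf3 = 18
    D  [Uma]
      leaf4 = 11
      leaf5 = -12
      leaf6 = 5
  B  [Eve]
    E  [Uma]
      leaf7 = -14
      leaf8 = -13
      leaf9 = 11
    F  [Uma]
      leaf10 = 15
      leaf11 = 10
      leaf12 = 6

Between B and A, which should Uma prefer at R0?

E (Uma): min(-14, -13, 11) = -14
F (Uma): min(15, 10, 6) = 6
B (Eve): max(-14, 6) = 6
C (Uma): min(16, -2, 18) = -2
D (Uma): min(11, -12, 5) = -12
A (Eve): max(-2, -12) = -2
Uma prefers the lower value; B=6, A=-2. A is better since -2 < 6.

A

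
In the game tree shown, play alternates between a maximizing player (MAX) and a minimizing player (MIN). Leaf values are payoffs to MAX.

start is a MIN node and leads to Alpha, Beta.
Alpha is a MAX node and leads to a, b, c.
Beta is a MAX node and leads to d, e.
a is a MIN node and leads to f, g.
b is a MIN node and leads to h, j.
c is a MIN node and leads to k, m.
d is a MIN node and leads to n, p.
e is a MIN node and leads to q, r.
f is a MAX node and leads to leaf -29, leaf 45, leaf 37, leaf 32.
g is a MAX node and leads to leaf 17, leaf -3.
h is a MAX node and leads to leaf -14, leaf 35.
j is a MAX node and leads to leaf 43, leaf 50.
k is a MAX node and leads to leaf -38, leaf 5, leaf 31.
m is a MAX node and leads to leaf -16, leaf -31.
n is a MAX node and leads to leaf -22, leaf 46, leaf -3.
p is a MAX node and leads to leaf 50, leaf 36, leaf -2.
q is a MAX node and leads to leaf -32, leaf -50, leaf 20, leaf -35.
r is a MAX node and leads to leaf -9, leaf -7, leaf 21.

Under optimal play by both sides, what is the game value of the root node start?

f (MAX): max(-29, 45, 37, 32) = 45
g (MAX): max(17, -3) = 17
a (MIN): min(45, 17) = 17
h (MAX): max(-14, 35) = 35
j (MAX): max(43, 50) = 50
b (MIN): min(35, 50) = 35
k (MAX): max(-38, 5, 31) = 31
m (MAX): max(-16, -31) = -16
c (MIN): min(31, -16) = -16
Alpha (MAX): max(17, 35, -16) = 35
n (MAX): max(-22, 46, -3) = 46
p (MAX): max(50, 36, -2) = 50
d (MIN): min(46, 50) = 46
q (MAX): max(-32, -50, 20, -35) = 20
r (MAX): max(-9, -7, 21) = 21
e (MIN): min(20, 21) = 20
Beta (MAX): max(46, 20) = 46
start (MIN): min(35, 46) = 35

35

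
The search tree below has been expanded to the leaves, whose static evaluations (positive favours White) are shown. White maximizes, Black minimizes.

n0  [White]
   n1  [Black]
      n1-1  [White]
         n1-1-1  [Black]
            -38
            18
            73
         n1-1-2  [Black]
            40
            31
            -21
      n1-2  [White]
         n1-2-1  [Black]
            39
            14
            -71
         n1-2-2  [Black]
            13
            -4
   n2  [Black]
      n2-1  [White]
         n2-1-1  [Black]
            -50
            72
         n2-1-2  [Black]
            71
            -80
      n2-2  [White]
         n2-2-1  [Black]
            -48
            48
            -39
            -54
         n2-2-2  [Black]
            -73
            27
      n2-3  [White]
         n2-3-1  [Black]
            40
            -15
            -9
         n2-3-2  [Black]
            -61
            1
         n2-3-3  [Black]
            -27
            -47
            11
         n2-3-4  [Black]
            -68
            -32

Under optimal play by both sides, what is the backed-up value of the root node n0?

n1-1-1 (Black): min(-38, 18, 73) = -38
n1-1-2 (Black): min(40, 31, -21) = -21
n1-1 (White): max(-38, -21) = -21
n1-2-1 (Black): min(39, 14, -71) = -71
n1-2-2 (Black): min(13, -4) = -4
n1-2 (White): max(-71, -4) = -4
n1 (Black): min(-21, -4) = -21
n2-1-1 (Black): min(-50, 72) = -50
n2-1-2 (Black): min(71, -80) = -80
n2-1 (White): max(-50, -80) = -50
n2-2-1 (Black): min(-48, 48, -39, -54) = -54
n2-2-2 (Black): min(-73, 27) = -73
n2-2 (White): max(-54, -73) = -54
n2-3-1 (Black): min(40, -15, -9) = -15
n2-3-2 (Black): min(-61, 1) = -61
n2-3-3 (Black): min(-27, -47, 11) = -47
n2-3-4 (Black): min(-68, -32) = -68
n2-3 (White): max(-15, -61, -47, -68) = -15
n2 (Black): min(-50, -54, -15) = -54
n0 (White): max(-21, -54) = -21

-21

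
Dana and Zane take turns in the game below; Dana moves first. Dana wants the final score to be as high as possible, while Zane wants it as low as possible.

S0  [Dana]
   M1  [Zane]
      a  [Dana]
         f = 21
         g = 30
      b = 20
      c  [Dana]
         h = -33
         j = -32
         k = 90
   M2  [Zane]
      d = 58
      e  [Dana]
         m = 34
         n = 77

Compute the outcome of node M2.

58

e (Dana): max(34, 77) = 77
M2 (Zane): min(58, 77) = 58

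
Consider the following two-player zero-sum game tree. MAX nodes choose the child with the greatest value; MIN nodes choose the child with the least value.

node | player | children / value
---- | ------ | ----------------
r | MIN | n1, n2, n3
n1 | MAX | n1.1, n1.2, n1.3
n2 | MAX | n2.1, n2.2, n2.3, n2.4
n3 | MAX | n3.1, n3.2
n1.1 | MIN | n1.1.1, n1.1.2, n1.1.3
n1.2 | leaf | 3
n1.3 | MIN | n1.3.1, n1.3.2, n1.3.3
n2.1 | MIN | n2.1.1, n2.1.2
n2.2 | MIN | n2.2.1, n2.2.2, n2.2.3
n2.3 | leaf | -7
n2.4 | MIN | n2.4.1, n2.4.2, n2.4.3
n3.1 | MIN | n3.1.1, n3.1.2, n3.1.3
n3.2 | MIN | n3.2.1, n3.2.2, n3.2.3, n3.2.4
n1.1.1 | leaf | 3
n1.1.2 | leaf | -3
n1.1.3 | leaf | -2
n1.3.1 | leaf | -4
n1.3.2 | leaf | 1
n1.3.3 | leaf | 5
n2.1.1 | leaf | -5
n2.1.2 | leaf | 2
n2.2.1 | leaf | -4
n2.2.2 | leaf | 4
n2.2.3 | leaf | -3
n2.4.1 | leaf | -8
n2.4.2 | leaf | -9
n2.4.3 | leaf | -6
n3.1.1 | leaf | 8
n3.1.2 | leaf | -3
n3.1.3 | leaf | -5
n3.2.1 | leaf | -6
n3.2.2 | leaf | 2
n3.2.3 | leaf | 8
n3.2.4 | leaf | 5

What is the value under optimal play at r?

n1.1 (MIN): min(3, -3, -2) = -3
n1.3 (MIN): min(-4, 1, 5) = -4
n1 (MAX): max(-3, 3, -4) = 3
n2.1 (MIN): min(-5, 2) = -5
n2.2 (MIN): min(-4, 4, -3) = -4
n2.4 (MIN): min(-8, -9, -6) = -9
n2 (MAX): max(-5, -4, -7, -9) = -4
n3.1 (MIN): min(8, -3, -5) = -5
n3.2 (MIN): min(-6, 2, 8, 5) = -6
n3 (MAX): max(-5, -6) = -5
r (MIN): min(3, -4, -5) = -5

-5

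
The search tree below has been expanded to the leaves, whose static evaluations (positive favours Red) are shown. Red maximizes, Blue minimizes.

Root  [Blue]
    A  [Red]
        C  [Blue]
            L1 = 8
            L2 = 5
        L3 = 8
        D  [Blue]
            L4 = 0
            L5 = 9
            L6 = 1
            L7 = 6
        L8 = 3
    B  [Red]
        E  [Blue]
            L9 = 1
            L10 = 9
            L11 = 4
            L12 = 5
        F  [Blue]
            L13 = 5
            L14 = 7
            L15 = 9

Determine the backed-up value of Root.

C (Blue): min(8, 5) = 5
D (Blue): min(0, 9, 1, 6) = 0
A (Red): max(5, 8, 0, 3) = 8
E (Blue): min(1, 9, 4, 5) = 1
F (Blue): min(5, 7, 9) = 5
B (Red): max(1, 5) = 5
Root (Blue): min(8, 5) = 5

5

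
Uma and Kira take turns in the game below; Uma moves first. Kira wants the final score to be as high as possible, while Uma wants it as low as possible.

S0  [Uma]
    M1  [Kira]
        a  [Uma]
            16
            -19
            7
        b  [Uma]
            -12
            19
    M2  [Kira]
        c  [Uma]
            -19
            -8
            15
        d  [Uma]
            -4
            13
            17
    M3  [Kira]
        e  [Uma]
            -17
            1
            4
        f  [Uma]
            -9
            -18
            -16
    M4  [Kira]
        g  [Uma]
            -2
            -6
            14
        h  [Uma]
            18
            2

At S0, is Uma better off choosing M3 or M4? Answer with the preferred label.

M3

e (Uma): min(-17, 1, 4) = -17
f (Uma): min(-9, -18, -16) = -18
M3 (Kira): max(-17, -18) = -17
g (Uma): min(-2, -6, 14) = -6
h (Uma): min(18, 2) = 2
M4 (Kira): max(-6, 2) = 2
Uma prefers the lower value; M3=-17, M4=2. M3 is better since -17 < 2.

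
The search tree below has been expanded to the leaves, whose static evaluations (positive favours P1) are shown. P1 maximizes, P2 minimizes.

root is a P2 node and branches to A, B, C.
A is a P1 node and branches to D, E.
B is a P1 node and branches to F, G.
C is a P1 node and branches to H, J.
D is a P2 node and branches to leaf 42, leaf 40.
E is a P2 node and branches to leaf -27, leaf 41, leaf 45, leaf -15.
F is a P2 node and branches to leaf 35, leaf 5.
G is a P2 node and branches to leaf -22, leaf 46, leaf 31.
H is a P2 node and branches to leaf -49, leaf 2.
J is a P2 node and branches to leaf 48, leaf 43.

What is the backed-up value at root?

D (P2): min(42, 40) = 40
E (P2): min(-27, 41, 45, -15) = -27
A (P1): max(40, -27) = 40
F (P2): min(35, 5) = 5
G (P2): min(-22, 46, 31) = -22
B (P1): max(5, -22) = 5
H (P2): min(-49, 2) = -49
J (P2): min(48, 43) = 43
C (P1): max(-49, 43) = 43
root (P2): min(40, 5, 43) = 5

5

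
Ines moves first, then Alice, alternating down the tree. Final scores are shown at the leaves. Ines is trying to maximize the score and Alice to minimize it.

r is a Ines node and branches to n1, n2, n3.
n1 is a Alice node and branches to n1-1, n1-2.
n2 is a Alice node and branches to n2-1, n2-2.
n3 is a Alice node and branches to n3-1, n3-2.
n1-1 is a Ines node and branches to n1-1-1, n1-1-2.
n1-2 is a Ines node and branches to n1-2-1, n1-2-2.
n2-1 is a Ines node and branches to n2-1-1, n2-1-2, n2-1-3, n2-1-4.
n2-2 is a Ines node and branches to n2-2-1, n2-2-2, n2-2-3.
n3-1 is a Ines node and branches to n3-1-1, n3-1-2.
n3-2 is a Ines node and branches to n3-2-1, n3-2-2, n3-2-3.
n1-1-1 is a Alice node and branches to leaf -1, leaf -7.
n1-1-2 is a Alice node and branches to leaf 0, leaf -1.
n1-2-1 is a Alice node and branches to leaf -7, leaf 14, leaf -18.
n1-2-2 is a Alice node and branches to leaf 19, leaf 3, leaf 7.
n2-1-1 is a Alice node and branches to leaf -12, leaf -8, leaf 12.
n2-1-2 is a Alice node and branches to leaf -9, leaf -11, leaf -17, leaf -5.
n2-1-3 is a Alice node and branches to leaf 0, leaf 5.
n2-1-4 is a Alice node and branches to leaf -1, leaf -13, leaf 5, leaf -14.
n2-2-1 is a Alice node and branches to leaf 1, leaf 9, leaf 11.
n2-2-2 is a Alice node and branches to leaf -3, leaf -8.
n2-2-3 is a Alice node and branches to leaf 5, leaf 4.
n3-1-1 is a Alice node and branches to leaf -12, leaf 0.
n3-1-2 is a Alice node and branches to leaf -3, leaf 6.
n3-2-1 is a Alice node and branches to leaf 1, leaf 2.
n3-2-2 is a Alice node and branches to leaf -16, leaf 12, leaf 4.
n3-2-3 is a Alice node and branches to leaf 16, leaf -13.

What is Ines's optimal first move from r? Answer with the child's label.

n2

n1-1-1 (Alice): min(-1, -7) = -7
n1-1-2 (Alice): min(0, -1) = -1
n1-1 (Ines): max(-7, -1) = -1
n1-2-1 (Alice): min(-7, 14, -18) = -18
n1-2-2 (Alice): min(19, 3, 7) = 3
n1-2 (Ines): max(-18, 3) = 3
n1 (Alice): min(-1, 3) = -1
n2-1-1 (Alice): min(-12, -8, 12) = -12
n2-1-2 (Alice): min(-9, -11, -17, -5) = -17
n2-1-3 (Alice): min(0, 5) = 0
n2-1-4 (Alice): min(-1, -13, 5, -14) = -14
n2-1 (Ines): max(-12, -17, 0, -14) = 0
n2-2-1 (Alice): min(1, 9, 11) = 1
n2-2-2 (Alice): min(-3, -8) = -8
n2-2-3 (Alice): min(5, 4) = 4
n2-2 (Ines): max(1, -8, 4) = 4
n2 (Alice): min(0, 4) = 0
n3-1-1 (Alice): min(-12, 0) = -12
n3-1-2 (Alice): min(-3, 6) = -3
n3-1 (Ines): max(-12, -3) = -3
n3-2-1 (Alice): min(1, 2) = 1
n3-2-2 (Alice): min(-16, 12, 4) = -16
n3-2-3 (Alice): min(16, -13) = -13
n3-2 (Ines): max(1, -16, -13) = 1
n3 (Alice): min(-3, 1) = -3
r (Ines): max(-1, 0, -3) = 0
Ines at r wants the highest of {n1=-1, n2=0, n3=-3}, so chooses n2.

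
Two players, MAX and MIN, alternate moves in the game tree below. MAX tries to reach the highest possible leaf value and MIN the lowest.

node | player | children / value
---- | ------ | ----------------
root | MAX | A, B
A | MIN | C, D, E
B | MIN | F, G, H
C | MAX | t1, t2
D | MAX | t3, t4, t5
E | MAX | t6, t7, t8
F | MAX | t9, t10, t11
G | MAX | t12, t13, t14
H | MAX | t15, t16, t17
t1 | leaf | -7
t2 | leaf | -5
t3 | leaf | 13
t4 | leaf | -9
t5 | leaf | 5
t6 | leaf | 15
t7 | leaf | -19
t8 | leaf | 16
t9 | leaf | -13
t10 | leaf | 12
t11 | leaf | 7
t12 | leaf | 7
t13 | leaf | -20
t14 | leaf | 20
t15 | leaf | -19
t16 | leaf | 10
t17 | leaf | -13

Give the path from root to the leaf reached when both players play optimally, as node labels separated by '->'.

root -> B -> H -> t16

C (MAX): max(-7, -5) = -5
D (MAX): max(13, -9, 5) = 13
E (MAX): max(15, -19, 16) = 16
A (MIN): min(-5, 13, 16) = -5
F (MAX): max(-13, 12, 7) = 12
G (MAX): max(7, -20, 20) = 20
H (MAX): max(-19, 10, -13) = 10
B (MIN): min(12, 20, 10) = 10
root (MAX): max(-5, 10) = 10
At root, MAX picks B (highest: 10).
At B, MIN picks H (lowest: 10).
At H, MAX picks t16 (highest: 10).
Terminal value 10.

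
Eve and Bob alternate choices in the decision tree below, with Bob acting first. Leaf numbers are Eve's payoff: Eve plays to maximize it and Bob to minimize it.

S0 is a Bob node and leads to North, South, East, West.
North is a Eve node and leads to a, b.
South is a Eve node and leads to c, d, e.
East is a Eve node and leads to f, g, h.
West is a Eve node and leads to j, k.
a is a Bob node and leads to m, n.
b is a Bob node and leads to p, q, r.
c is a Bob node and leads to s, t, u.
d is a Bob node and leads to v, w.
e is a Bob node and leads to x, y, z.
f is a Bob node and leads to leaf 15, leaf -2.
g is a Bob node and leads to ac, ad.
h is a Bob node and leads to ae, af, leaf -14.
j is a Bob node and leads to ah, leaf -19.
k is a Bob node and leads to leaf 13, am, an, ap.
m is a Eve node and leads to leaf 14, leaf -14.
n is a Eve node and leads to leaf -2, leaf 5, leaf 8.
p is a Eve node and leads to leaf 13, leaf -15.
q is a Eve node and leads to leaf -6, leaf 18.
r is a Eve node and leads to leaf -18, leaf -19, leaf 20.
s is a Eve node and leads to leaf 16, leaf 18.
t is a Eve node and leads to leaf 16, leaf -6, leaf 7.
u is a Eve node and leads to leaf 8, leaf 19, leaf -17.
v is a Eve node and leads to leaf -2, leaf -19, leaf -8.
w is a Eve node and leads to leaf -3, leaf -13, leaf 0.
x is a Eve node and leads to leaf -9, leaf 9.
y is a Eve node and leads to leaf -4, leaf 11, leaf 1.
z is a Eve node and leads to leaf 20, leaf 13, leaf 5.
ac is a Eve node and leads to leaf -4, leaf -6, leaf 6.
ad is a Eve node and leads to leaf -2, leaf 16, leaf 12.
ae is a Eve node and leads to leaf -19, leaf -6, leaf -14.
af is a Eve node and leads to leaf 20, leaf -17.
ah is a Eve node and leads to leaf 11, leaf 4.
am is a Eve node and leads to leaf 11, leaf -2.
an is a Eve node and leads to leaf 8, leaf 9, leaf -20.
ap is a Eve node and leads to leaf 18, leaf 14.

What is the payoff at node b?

p (Eve): max(13, -15) = 13
q (Eve): max(-6, 18) = 18
r (Eve): max(-18, -19, 20) = 20
b (Bob): min(13, 18, 20) = 13

13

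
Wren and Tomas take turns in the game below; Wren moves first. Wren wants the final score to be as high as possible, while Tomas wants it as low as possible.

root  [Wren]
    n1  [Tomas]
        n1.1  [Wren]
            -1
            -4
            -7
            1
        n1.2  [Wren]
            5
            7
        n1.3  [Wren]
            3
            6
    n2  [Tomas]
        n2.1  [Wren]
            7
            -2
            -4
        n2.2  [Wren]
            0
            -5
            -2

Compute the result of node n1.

1

n1.1 (Wren): max(-1, -4, -7, 1) = 1
n1.2 (Wren): max(5, 7) = 7
n1.3 (Wren): max(3, 6) = 6
n1 (Tomas): min(1, 7, 6) = 1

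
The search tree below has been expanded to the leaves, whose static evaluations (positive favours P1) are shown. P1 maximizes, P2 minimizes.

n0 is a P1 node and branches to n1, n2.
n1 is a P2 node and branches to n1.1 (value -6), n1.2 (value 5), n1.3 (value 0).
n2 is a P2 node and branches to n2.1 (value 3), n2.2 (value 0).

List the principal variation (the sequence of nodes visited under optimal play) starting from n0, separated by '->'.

n1 (P2): min(-6, 5, 0) = -6
n2 (P2): min(3, 0) = 0
n0 (P1): max(-6, 0) = 0
At n0, P1 picks n2 (highest: 0).
At n2, P2 picks n2.2 (lowest: 0).
Terminal value 0.

n0 -> n2 -> n2.2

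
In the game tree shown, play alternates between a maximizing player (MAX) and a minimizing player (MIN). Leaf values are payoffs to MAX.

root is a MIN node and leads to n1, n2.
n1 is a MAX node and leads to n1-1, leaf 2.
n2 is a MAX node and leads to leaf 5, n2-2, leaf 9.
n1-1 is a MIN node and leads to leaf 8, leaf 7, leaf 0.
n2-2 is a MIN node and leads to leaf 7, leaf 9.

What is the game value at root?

n1-1 (MIN): min(8, 7, 0) = 0
n1 (MAX): max(0, 2) = 2
n2-2 (MIN): min(7, 9) = 7
n2 (MAX): max(5, 7, 9) = 9
root (MIN): min(2, 9) = 2

2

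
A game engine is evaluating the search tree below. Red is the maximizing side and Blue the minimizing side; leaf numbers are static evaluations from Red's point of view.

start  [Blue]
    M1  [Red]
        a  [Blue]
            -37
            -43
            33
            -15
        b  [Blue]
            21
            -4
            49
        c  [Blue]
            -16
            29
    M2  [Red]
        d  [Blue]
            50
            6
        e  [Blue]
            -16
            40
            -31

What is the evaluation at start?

a (Blue): min(-37, -43, 33, -15) = -43
b (Blue): min(21, -4, 49) = -4
c (Blue): min(-16, 29) = -16
M1 (Red): max(-43, -4, -16) = -4
d (Blue): min(50, 6) = 6
e (Blue): min(-16, 40, -31) = -31
M2 (Red): max(6, -31) = 6
start (Blue): min(-4, 6) = -4

-4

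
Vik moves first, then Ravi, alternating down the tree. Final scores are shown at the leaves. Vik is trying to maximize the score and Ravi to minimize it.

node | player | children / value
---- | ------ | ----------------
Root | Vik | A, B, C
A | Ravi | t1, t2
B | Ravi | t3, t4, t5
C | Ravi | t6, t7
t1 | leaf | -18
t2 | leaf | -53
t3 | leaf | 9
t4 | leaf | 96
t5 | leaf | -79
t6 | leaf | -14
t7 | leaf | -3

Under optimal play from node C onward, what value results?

-14

C (Ravi): min(-14, -3) = -14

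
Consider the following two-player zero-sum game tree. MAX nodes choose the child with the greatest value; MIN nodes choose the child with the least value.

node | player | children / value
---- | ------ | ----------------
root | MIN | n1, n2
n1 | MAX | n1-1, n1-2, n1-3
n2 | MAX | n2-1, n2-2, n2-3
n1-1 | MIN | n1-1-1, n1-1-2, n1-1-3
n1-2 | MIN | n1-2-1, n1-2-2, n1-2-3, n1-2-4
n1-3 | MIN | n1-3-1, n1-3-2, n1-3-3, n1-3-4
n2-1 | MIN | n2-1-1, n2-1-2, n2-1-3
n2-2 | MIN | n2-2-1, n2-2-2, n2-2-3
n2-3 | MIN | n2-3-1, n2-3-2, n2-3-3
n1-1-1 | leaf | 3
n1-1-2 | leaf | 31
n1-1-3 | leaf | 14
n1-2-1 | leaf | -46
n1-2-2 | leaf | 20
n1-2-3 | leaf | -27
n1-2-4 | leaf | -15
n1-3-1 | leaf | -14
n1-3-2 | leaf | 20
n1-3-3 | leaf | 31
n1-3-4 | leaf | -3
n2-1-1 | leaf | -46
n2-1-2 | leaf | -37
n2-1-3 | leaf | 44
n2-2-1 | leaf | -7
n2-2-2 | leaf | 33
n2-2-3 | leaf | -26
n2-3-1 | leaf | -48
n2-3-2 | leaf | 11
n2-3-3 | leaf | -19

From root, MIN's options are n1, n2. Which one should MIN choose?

n2

n1-1 (MIN): min(3, 31, 14) = 3
n1-2 (MIN): min(-46, 20, -27, -15) = -46
n1-3 (MIN): min(-14, 20, 31, -3) = -14
n1 (MAX): max(3, -46, -14) = 3
n2-1 (MIN): min(-46, -37, 44) = -46
n2-2 (MIN): min(-7, 33, -26) = -26
n2-3 (MIN): min(-48, 11, -19) = -48
n2 (MAX): max(-46, -26, -48) = -26
root (MIN): min(3, -26) = -26
MIN at root wants the lowest of {n1=3, n2=-26}, so chooses n2.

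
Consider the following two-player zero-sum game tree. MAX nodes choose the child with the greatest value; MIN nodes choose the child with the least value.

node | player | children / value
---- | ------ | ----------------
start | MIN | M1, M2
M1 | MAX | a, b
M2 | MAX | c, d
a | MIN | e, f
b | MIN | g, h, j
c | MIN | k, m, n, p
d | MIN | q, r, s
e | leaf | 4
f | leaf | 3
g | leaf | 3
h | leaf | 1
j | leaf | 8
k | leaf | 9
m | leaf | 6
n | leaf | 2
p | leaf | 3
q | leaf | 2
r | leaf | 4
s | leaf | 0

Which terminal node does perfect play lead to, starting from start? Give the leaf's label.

n

a (MIN): min(4, 3) = 3
b (MIN): min(3, 1, 8) = 1
M1 (MAX): max(3, 1) = 3
c (MIN): min(9, 6, 2, 3) = 2
d (MIN): min(2, 4, 0) = 0
M2 (MAX): max(2, 0) = 2
start (MIN): min(3, 2) = 2
At start, MIN picks M2 (lowest: 2).
At M2, MAX picks c (highest: 2).
At c, MIN picks n (lowest: 2).
Terminal value 2.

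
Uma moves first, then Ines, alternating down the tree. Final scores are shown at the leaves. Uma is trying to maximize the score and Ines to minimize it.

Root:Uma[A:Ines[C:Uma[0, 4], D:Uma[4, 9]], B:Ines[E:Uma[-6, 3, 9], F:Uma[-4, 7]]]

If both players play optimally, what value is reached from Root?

C (Uma): max(0, 4) = 4
D (Uma): max(4, 9) = 9
A (Ines): min(4, 9) = 4
E (Uma): max(-6, 3, 9) = 9
F (Uma): max(-4, 7) = 7
B (Ines): min(9, 7) = 7
Root (Uma): max(4, 7) = 7

7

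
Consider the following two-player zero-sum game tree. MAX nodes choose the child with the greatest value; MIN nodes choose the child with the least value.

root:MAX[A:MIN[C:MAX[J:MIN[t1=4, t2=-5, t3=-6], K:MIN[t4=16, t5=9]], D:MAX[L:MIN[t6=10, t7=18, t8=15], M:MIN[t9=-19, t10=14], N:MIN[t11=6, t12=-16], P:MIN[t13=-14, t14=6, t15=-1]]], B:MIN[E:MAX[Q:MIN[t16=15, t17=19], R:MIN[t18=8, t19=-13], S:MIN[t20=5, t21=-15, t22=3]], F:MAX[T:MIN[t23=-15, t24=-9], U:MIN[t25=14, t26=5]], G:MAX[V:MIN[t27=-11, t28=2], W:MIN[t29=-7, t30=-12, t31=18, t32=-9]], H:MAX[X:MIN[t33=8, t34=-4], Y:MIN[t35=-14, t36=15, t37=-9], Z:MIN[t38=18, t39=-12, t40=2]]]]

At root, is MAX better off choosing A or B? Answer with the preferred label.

J (MIN): min(4, -5, -6) = -6
K (MIN): min(16, 9) = 9
C (MAX): max(-6, 9) = 9
L (MIN): min(10, 18, 15) = 10
M (MIN): min(-19, 14) = -19
N (MIN): min(6, -16) = -16
P (MIN): min(-14, 6, -1) = -14
D (MAX): max(10, -19, -16, -14) = 10
A (MIN): min(9, 10) = 9
Q (MIN): min(15, 19) = 15
R (MIN): min(8, -13) = -13
S (MIN): min(5, -15, 3) = -15
E (MAX): max(15, -13, -15) = 15
T (MIN): min(-15, -9) = -15
U (MIN): min(14, 5) = 5
F (MAX): max(-15, 5) = 5
V (MIN): min(-11, 2) = -11
W (MIN): min(-7, -12, 18, -9) = -12
G (MAX): max(-11, -12) = -11
X (MIN): min(8, -4) = -4
Y (MIN): min(-14, 15, -9) = -14
Z (MIN): min(18, -12, 2) = -12
H (MAX): max(-4, -14, -12) = -4
B (MIN): min(15, 5, -11, -4) = -11
MAX prefers the higher value; A=9, B=-11. A is better since 9 > -11.

A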